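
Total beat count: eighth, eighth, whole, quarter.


Reasoning:
Beat values:
  eighth = 0.5 beats
  eighth = 0.5 beats
  whole = 4 beats
  quarter = 1 beat
Sum = 0.5 + 0.5 + 4 + 1
= 6 beats


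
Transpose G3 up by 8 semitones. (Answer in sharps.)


G3: chromatic position 7 in octave 3 → absolute = 3×12 + 7 = 43
Transpose up 8: 43 + 8 = 51
51 = 4×12 + 3 → D# in octave 4
Result = D#4


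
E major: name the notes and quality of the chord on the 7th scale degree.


Solution.
E major scale: E F# G# A B C# D#
Diatonic triad on degree 7 stacks scale notes 7, 2, 4: D# F# A
D#→F# = 3 semitones; D#→A = 6 semitones → diminished triad
= D# F# A (diminished)


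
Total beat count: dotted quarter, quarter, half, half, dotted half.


Working:
Beat values:
  dotted quarter = 1.5 beats
  quarter = 1 beat
  half = 2 beats
  half = 2 beats
  dotted half = 3 beats
Sum = 1.5 + 1 + 2 + 2 + 3
= 9.5 beats


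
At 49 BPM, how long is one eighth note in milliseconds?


Solution.
One quarter-note beat = 60000 / BPM = 60000 / 49 ms
Eighth note = 1/2 × quarter note
Duration = 1/2 × 60000 / 49 = 30000 / 49
= 612.2 ms


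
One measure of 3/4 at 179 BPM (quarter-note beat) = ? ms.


Let's work it out.
Quarter-note beat duration = 60000 / 179 ms
Beats per measure (3/4) = 3
One measure = 3 × 60000 / 179 = 180000 / 179 ms
= 1005.6 ms


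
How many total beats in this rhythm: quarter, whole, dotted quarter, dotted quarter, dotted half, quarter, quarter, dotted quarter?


Step by step:
Beat values:
  quarter = 1 beat
  whole = 4 beats
  dotted quarter = 1.5 beats
  dotted quarter = 1.5 beats
  dotted half = 3 beats
  quarter = 1 beat
  quarter = 1 beat
  dotted quarter = 1.5 beats
Sum = 1 + 4 + 1.5 + 1.5 + 3 + 1 + 1 + 1.5
= 14.5 beats


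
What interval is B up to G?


Reasoning:
Letter names: B → G spans 6 letter names → a 6th
Semitones: B → G = 8 half-steps
A 6th of 8 semitones is a minor 6th
= minor 6th


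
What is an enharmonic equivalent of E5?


Enharmonic notes sound the same pitch but are spelled with different letter names
E and Fb name the same pitch class
= Fb5


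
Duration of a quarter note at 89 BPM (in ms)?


Reasoning:
One quarter-note beat = 60000 / BPM = 60000 / 89 ms
Duration = 60000 / 89
= 674.2 ms


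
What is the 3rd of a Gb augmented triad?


Solution.
Augmented triad = root + major 3rd (4 semitones) + augmented 5th (8 semitones)
A triad on Gb stacks thirds, so the chord tones use letter names G-B-D
Root: Gb
Major 3rd above Gb: Bb
Augmented 5th above Gb: D
The 3rd = Bb


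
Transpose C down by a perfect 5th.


Let's work it out.
perfect 5th: 5 letter names, 7 semitones
Letter: C - 4 → F
Pitch: C - 7 semitones, spelled as an F → F
= F


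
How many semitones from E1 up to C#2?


Let's work it out.
Absolute semitone position = octave×12 + chromatic position
E1: 1×12 + 4 = 16
C#2: 2×12 + 1 = 25
Difference = 25 - 16 = 9
= 9 semitones


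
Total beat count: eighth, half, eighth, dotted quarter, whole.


Working:
Beat values:
  eighth = 0.5 beats
  half = 2 beats
  eighth = 0.5 beats
  dotted quarter = 1.5 beats
  whole = 4 beats
Sum = 0.5 + 2 + 0.5 + 1.5 + 4
= 8.5 beats


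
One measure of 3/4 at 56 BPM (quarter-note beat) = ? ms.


Let's work it out.
Quarter-note beat duration = 60000 / 56 ms
Beats per measure (3/4) = 3
One measure = 3 × 60000 / 56 = 180000 / 56 ms
= 3214.3 ms


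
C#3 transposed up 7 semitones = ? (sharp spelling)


Step by step:
C#3: chromatic position 1 in octave 3 → absolute = 3×12 + 1 = 37
Transpose up 7: 37 + 7 = 44
44 = 3×12 + 8 → G# in octave 3
Result = G#3


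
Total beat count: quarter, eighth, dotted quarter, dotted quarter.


Beat values:
  quarter = 1 beat
  eighth = 0.5 beats
  dotted quarter = 1.5 beats
  dotted quarter = 1.5 beats
Sum = 1 + 0.5 + 1.5 + 1.5
= 4.5 beats


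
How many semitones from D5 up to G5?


Reasoning:
Absolute semitone position = octave×12 + chromatic position
D5: 5×12 + 2 = 62
G5: 5×12 + 7 = 67
Difference = 67 - 62 = 5
= 5 semitones


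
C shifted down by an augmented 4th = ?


augmented 4th: 4 letter names, 6 semitones
Letter: C - 3 → G
Pitch: C - 6 semitones, spelled as a G → Gb
= Gb


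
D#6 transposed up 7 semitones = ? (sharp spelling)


Step by step:
D#6: chromatic position 3 in octave 6 → absolute = 6×12 + 3 = 75
Transpose up 7: 75 + 7 = 82
82 = 6×12 + 10 → A# in octave 6
Result = A#6


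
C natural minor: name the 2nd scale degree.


Natural minor scale pattern: W-H-W-W-H-W-W (2-1-2-2-1-2-2 semitones)
Starting from C:
  C + 2 semitones → D
  D + 1 semitone → Eb
  Eb + 2 semitones → F
  F + 2 semitones → G
  G + 1 semitone → Ab
  Ab + 2 semitones → Bb
  Bb + 2 semitones → C
Scale: C D Eb F G Ab Bb
Degree 2 = D


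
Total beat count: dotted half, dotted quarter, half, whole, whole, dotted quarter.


Working:
Beat values:
  dotted half = 3 beats
  dotted quarter = 1.5 beats
  half = 2 beats
  whole = 4 beats
  whole = 4 beats
  dotted quarter = 1.5 beats
Sum = 3 + 1.5 + 2 + 4 + 4 + 1.5
= 16 beats


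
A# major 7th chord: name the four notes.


Solution.
Major 7th chord = root + major 3rd + perfect 5th + major 7th
Seventh chords stack in thirds, so the letter names are A-C-E-G
Root: A#
Major 3rd above A#: C##
Perfect 5th above A#: E#
Major 7th above A#: G##
Chord = A# C## E# G##


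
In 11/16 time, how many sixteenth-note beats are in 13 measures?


Time signature 11/16: the bottom number 16 means the sixteenth note gets one count
The top number 11 means 11 sixteenth-note beats per measure
Total = 11 × 13 measures
= 143 sixteenth-note beats


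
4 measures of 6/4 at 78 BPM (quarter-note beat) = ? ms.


Let's work it out.
Quarter-note beat duration = 60000 / 78 ms
Beats per measure (6/4) = 6
One measure = 6 × 60000 / 78 = 360000 / 78 ms
4 measures = 4 × 360000 / 78 = 1440000 / 78
= 18461.5 ms


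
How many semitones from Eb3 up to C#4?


Step by step:
Absolute semitone position = octave×12 + chromatic position
Eb3: 3×12 + 3 = 39
C#4: 4×12 + 1 = 49
Difference = 49 - 39 = 10
= 10 semitones


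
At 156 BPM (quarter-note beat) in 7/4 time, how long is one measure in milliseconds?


Quarter-note beat duration = 60000 / 156 ms
Beats per measure (7/4) = 7
One measure = 7 × 60000 / 156 = 420000 / 156 ms
= 2692.3 ms


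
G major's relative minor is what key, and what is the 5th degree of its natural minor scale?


The relative minor shares the major's key signature and starts on its 6th degree
6th degree = a major 6th above the tonic; a major 6th above G is E
→ relative minor of G major is E minor
E natural minor scale: E F# G A B C D
= E minor; 5th degree = B


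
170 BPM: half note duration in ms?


Solution.
One quarter-note beat = 60000 / BPM = 60000 / 170 ms
Half note = 2 × quarter note
Duration = 2 × 60000 / 170 = 120000 / 170
= 705.9 ms


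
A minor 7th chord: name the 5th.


Minor 7th chord = root + minor 3rd + perfect 5th + minor 7th
Seventh chords stack in thirds, so the letter names are A-C-E-G
Root: A
Minor 3rd above A: C
Perfect 5th above A: E
Minor 7th above A: G
The 5th = E


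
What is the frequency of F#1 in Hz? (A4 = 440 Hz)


Step by step:
f = 440 × 2^(n/12) where n = semitones from A4
F#1: -39 semitones from A4
f = 440 × 2^(-39/12)
f = 46.25 Hz


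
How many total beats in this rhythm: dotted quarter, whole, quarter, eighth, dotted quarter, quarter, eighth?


Beat values:
  dotted quarter = 1.5 beats
  whole = 4 beats
  quarter = 1 beat
  eighth = 0.5 beats
  dotted quarter = 1.5 beats
  quarter = 1 beat
  eighth = 0.5 beats
Sum = 1.5 + 4 + 1 + 0.5 + 1.5 + 1 + 0.5
= 10 beats


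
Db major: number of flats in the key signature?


Flat major keys: C(0), F(1), Bb(2), Eb(3), Ab(4), Db(5), Gb(6), Cb(7)
Db major has 5 flats
Order of flats: Bb Eb Ab Db Gb Cb Fb → first 5: Bb, Eb, Ab, Db, Gb
= 5 flats


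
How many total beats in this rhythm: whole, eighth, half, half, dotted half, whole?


Step by step:
Beat values:
  whole = 4 beats
  eighth = 0.5 beats
  half = 2 beats
  half = 2 beats
  dotted half = 3 beats
  whole = 4 beats
Sum = 4 + 0.5 + 2 + 2 + 3 + 4
= 15.5 beats


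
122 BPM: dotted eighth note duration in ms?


Working:
One quarter-note beat = 60000 / BPM = 60000 / 122 ms
Dotted eighth note = 3/4 × quarter note
Duration = 3/4 × 60000 / 122 = 45000 / 122
= 368.9 ms


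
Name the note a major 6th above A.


A 6th spans 6 letter names, so from A we land on F
A major 6th = 9 semitones above A
Spell F at that pitch: F#
= F#


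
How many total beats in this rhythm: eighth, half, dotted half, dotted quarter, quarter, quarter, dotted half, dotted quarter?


Beat values:
  eighth = 0.5 beats
  half = 2 beats
  dotted half = 3 beats
  dotted quarter = 1.5 beats
  quarter = 1 beat
  quarter = 1 beat
  dotted half = 3 beats
  dotted quarter = 1.5 beats
Sum = 0.5 + 2 + 3 + 1.5 + 1 + 1 + 3 + 1.5
= 13.5 beats


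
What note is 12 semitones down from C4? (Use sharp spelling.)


C4: chromatic position 0 in octave 4 → absolute = 4×12 + 0 = 48
Transpose down 12: 48 - 12 = 36
36 = 3×12 + 0 → C in octave 3
Result = C3


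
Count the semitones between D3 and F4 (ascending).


Step by step:
Absolute semitone position = octave×12 + chromatic position
D3: 3×12 + 2 = 38
F4: 4×12 + 5 = 53
Difference = 53 - 38 = 15
= 15 semitones


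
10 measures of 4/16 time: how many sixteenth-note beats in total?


Reasoning:
Time signature 4/16: the bottom number 16 means the sixteenth note gets one count
The top number 4 means 4 sixteenth-note beats per measure
Total = 4 × 10 measures
= 40 sixteenth-note beats


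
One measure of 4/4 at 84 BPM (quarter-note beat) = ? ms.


Solution.
Quarter-note beat duration = 60000 / 84 ms
Beats per measure (4/4) = 4
One measure = 4 × 60000 / 84 = 240000 / 84 ms
= 2857.1 ms


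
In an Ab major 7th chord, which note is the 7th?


Working:
Major 7th chord = root + major 3rd + perfect 5th + major 7th
Seventh chords stack in thirds, so the letter names are A-C-E-G
Root: Ab
Major 3rd above Ab: C
Perfect 5th above Ab: Eb
Major 7th above Ab: G
The 7th = G


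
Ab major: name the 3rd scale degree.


Step by step:
Major scale pattern: W-W-H-W-W-W-H (2-2-1-2-2-2-1 semitones)
Starting from Ab:
  Ab + 2 semitones → Bb
  Bb + 2 semitones → C
  C + 1 semitone → Db
  Db + 2 semitones → Eb
  Eb + 2 semitones → F
  F + 2 semitones → G
  G + 1 semitone → Ab
Scale: Ab Bb C Db Eb F G
Degree 3 = C


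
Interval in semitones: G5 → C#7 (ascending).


Reasoning:
Absolute semitone position = octave×12 + chromatic position
G5: 5×12 + 7 = 67
C#7: 7×12 + 1 = 85
Difference = 85 - 67 = 18
= 18 semitones


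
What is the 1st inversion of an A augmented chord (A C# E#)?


Let's work it out.
Root position: A C# E#
1st inversion: move root up an octave
Bass note: C#
Notes (bottom to top) = C# E# A


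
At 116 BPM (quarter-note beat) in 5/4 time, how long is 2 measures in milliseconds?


Quarter-note beat duration = 60000 / 116 ms
Beats per measure (5/4) = 5
One measure = 5 × 60000 / 116 = 300000 / 116 ms
2 measures = 2 × 300000 / 116 = 600000 / 116
= 5172.4 ms


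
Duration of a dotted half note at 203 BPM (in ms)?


Working:
One quarter-note beat = 60000 / BPM = 60000 / 203 ms
Dotted half note = 3 × quarter note
Duration = 3 × 60000 / 203 = 180000 / 203
= 886.7 ms


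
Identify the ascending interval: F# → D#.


Reasoning:
Letter names: F → D spans 6 letter names → a 6th
Semitones: F# → D# = 9 half-steps
A 6th of 9 semitones is a major 6th
= major 6th


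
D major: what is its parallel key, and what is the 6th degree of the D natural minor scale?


Parallel keys share the same tonic but differ in mode
D major → parallel is D minor
D natural minor scale: D E F G A Bb C
= D minor; 6th degree = Bb


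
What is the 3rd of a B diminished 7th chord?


Reasoning:
Diminished 7th chord = root + minor 3rd + diminished 5th + diminished 7th
Seventh chords stack in thirds, so the letter names are B-D-F-A
Root: B
Minor 3rd above B: D
Diminished 5th above B: F
Diminished 7th above B: Ab
The 3rd = D


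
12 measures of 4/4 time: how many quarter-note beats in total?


Solution.
Time signature 4/4: the bottom number 4 means the quarter note gets one count
The top number 4 means 4 quarter-note beats per measure
Total = 4 × 12 measures
= 48 quarter-note beats


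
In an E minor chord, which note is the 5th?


Minor triad = root + minor 3rd (3 semitones) + perfect 5th (7 semitones)
A triad on E stacks thirds, so the chord tones use letter names E-G-B
Root: E
Minor 3rd above E: G
Perfect 5th above E: B
The 5th = B


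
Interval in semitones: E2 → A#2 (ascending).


Solution.
Absolute semitone position = octave×12 + chromatic position
E2: 2×12 + 4 = 28
A#2: 2×12 + 10 = 34
Difference = 34 - 28 = 6
= 6 semitones


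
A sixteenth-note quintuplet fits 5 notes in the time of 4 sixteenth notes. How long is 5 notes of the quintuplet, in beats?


Let's work it out.
Quintuplet: 5 notes occupy the space of 4 sixteenth notes
Space = 4 × 1/4 = 1 beat
Each quintuplet note = 1 / 5 = 1/5 beats
5 notes = 5 × 1/5 = 1
= 1 beat


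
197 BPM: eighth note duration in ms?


Solution.
One quarter-note beat = 60000 / BPM = 60000 / 197 ms
Eighth note = 1/2 × quarter note
Duration = 1/2 × 60000 / 197 = 30000 / 197
= 152.3 ms


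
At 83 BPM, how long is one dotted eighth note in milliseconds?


Solution.
One quarter-note beat = 60000 / BPM = 60000 / 83 ms
Dotted eighth note = 3/4 × quarter note
Duration = 3/4 × 60000 / 83 = 45000 / 83
= 542.2 ms


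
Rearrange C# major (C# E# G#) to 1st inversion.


Reasoning:
Root position: C# E# G#
1st inversion: move root up an octave
Bass note: E#
Notes (bottom to top) = E# G# C#


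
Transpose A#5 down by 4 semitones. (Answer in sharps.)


Let's work it out.
A#5: chromatic position 10 in octave 5 → absolute = 5×12 + 10 = 70
Transpose down 4: 70 - 4 = 66
66 = 5×12 + 6 → F# in octave 5
Result = F#5


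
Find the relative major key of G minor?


Let's work it out.
The relative major shares the key signature and is a minor 3rd above the minor tonic
A minor 3rd above G is Bb
→ relative major of G minor is Bb major
= Bb major


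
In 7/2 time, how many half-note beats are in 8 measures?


Working:
Time signature 7/2: the bottom number 2 means the half note gets one count
The top number 7 means 7 half-note beats per measure
Total = 7 × 8 measures
= 56 half-note beats


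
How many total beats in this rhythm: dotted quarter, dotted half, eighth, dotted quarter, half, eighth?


Beat values:
  dotted quarter = 1.5 beats
  dotted half = 3 beats
  eighth = 0.5 beats
  dotted quarter = 1.5 beats
  half = 2 beats
  eighth = 0.5 beats
Sum = 1.5 + 3 + 0.5 + 1.5 + 2 + 0.5
= 9 beats


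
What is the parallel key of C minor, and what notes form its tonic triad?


Solution.
Parallel keys share the same tonic but differ in mode
C minor → parallel is C major
Tonic triad of C major = C E G
= C major; triad = C E G


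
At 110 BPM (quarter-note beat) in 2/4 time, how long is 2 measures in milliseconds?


Quarter-note beat duration = 60000 / 110 ms
Beats per measure (2/4) = 2
One measure = 2 × 60000 / 110 = 120000 / 110 ms
2 measures = 2 × 120000 / 110 = 240000 / 110
= 2181.8 ms


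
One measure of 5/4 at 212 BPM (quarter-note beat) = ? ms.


Reasoning:
Quarter-note beat duration = 60000 / 212 ms
Beats per measure (5/4) = 5
One measure = 5 × 60000 / 212 = 300000 / 212 ms
= 1415.1 ms


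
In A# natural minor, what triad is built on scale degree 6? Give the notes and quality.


Let's work it out.
A# natural minor scale: A# B# C# D# E# F# G#
Diatonic triad on degree 6 stacks scale notes 6, 1, 3: F# A# C#
F#→A# = 4 semitones; F#→C# = 7 semitones → major triad
= F# A# C# (major)


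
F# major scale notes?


Major scale pattern: W-W-H-W-W-W-H (2-2-1-2-2-2-1 semitones)
Starting from F#:
  F# + 2 semitones → G#
  G# + 2 semitones → A#
  A# + 1 semitone → B
  B + 2 semitones → C#
  C# + 2 semitones → D#
  D# + 2 semitones → E#
  E# + 1 semitone → F#
Scale = F# G# A# B C# D# E#


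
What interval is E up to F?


Let's work it out.
Letter names: E → F spans 2 letter names → a 2nd
Semitones: E → F = 1 half-step
A 2nd of 1 semitone is a minor 2nd
= minor 2nd


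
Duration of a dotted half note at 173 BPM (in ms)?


Working:
One quarter-note beat = 60000 / BPM = 60000 / 173 ms
Dotted half note = 3 × quarter note
Duration = 3 × 60000 / 173 = 180000 / 173
= 1040.5 ms


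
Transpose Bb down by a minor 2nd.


Reasoning:
minor 2nd: 2 letter names, 1 semitones
Letter: B - 1 → A
Pitch: Bb - 1 semitones, spelled as an A → A
= A


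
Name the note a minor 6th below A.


A 6th spans 6 letter names, so from A we land on C
A minor 6th = 8 semitones below A
Spell C at that pitch: C#
= C#


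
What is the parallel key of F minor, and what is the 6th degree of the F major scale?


Parallel keys share the same tonic but differ in mode
F minor → parallel is F major
F major scale: F G A Bb C D E
= F major; 6th degree = D


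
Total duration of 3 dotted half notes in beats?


Working:
Base half note = 2 beats
Dot 1 adds half the previous value: +1
One dotted half = 2 + 1 = 3
3 of them = 3 × 3 = 9
= 9 beats


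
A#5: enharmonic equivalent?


Enharmonic notes sound the same pitch but are spelled with different letter names
A# and Bb name the same pitch class
= Bb5


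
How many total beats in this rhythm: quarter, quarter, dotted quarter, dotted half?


Step by step:
Beat values:
  quarter = 1 beat
  quarter = 1 beat
  dotted quarter = 1.5 beats
  dotted half = 3 beats
Sum = 1 + 1 + 1.5 + 3
= 6.5 beats


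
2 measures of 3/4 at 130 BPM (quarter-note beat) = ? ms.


Let's work it out.
Quarter-note beat duration = 60000 / 130 ms
Beats per measure (3/4) = 3
One measure = 3 × 60000 / 130 = 180000 / 130 ms
2 measures = 2 × 180000 / 130 = 360000 / 130
= 2769.2 ms


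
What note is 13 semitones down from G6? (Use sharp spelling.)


Reasoning:
G6: chromatic position 7 in octave 6 → absolute = 6×12 + 7 = 79
Transpose down 13: 79 - 13 = 66
66 = 5×12 + 6 → F# in octave 5
Result = F#5


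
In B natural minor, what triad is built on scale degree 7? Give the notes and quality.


Step by step:
B natural minor scale: B C# D E F# G A
Diatonic triad on degree 7 stacks scale notes 7, 2, 4: A C# E
A→C# = 4 semitones; A→E = 7 semitones → major triad
= A C# E (major)


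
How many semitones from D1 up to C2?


Let's work it out.
Absolute semitone position = octave×12 + chromatic position
D1: 1×12 + 2 = 14
C2: 2×12 + 0 = 24
Difference = 24 - 14 = 10
= 10 semitones


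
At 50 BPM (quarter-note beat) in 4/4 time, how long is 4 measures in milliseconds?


Quarter-note beat duration = 60000 / 50 ms
Beats per measure (4/4) = 4
One measure = 4 × 60000 / 50 = 240000 / 50 ms
4 measures = 4 × 240000 / 50 = 960000 / 50
= 19200.0 ms


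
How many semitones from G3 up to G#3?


Absolute semitone position = octave×12 + chromatic position
G3: 3×12 + 7 = 43
G#3: 3×12 + 8 = 44
Difference = 44 - 43 = 1
= 1 semitone


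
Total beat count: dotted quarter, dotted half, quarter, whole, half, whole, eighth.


Step by step:
Beat values:
  dotted quarter = 1.5 beats
  dotted half = 3 beats
  quarter = 1 beat
  whole = 4 beats
  half = 2 beats
  whole = 4 beats
  eighth = 0.5 beats
Sum = 1.5 + 3 + 1 + 4 + 2 + 4 + 0.5
= 16 beats


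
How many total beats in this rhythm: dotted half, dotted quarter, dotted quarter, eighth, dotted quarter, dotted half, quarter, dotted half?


Beat values:
  dotted half = 3 beats
  dotted quarter = 1.5 beats
  dotted quarter = 1.5 beats
  eighth = 0.5 beats
  dotted quarter = 1.5 beats
  dotted half = 3 beats
  quarter = 1 beat
  dotted half = 3 beats
Sum = 3 + 1.5 + 1.5 + 0.5 + 1.5 + 3 + 1 + 3
= 15 beats


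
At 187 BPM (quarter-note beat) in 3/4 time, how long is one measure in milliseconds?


Working:
Quarter-note beat duration = 60000 / 187 ms
Beats per measure (3/4) = 3
One measure = 3 × 60000 / 187 = 180000 / 187 ms
= 962.6 ms


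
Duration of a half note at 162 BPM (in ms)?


Working:
One quarter-note beat = 60000 / BPM = 60000 / 162 ms
Half note = 2 × quarter note
Duration = 2 × 60000 / 162 = 120000 / 162
= 740.7 ms


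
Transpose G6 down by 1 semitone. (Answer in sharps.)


Solution.
G6: chromatic position 7 in octave 6 → absolute = 6×12 + 7 = 79
Transpose down 1: 79 - 1 = 78
78 = 6×12 + 6 → F# in octave 6
Result = F#6


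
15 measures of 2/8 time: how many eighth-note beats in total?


Time signature 2/8: the bottom number 8 means the eighth note gets one count
The top number 2 means 2 eighth-note beats per measure
Total = 2 × 15 measures
= 30 eighth-note beats


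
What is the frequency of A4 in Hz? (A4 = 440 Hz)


f = 440 × 2^(n/12) where n = semitones from A4
A4: 0 semitones from A4
f = 440 × 2^(0/12)
f = 440.00 Hz


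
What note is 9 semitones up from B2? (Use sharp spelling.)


Solution.
B2: chromatic position 11 in octave 2 → absolute = 2×12 + 11 = 35
Transpose up 9: 35 + 9 = 44
44 = 3×12 + 8 → G# in octave 3
Result = G#3


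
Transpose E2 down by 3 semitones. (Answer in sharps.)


Step by step:
E2: chromatic position 4 in octave 2 → absolute = 2×12 + 4 = 28
Transpose down 3: 28 - 3 = 25
25 = 2×12 + 1 → C# in octave 2
Result = C#2


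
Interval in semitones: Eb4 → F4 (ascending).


Absolute semitone position = octave×12 + chromatic position
Eb4: 4×12 + 3 = 51
F4: 4×12 + 5 = 53
Difference = 53 - 51 = 2
= 2 semitones


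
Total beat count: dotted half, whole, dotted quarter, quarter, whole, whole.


Let's work it out.
Beat values:
  dotted half = 3 beats
  whole = 4 beats
  dotted quarter = 1.5 beats
  quarter = 1 beat
  whole = 4 beats
  whole = 4 beats
Sum = 3 + 4 + 1.5 + 1 + 4 + 4
= 17.5 beats


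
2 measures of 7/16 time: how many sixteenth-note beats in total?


Reasoning:
Time signature 7/16: the bottom number 16 means the sixteenth note gets one count
The top number 7 means 7 sixteenth-note beats per measure
Total = 7 × 2 measures
= 14 sixteenth-note beats


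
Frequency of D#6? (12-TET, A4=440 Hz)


Let's work it out.
f = 440 × 2^(n/12) where n = semitones from A4
D#6: 18 semitones from A4
f = 440 × 2^(18/12)
f = 1244.51 Hz


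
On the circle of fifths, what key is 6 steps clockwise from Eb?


Each clockwise step on the circle of fifths moves up a perfect 5th
From Eb: Eb → Bb → F → C → G → D → A
= A


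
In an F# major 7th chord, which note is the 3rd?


Major 7th chord = root + major 3rd + perfect 5th + major 7th
Seventh chords stack in thirds, so the letter names are F-A-C-E
Root: F#
Major 3rd above F#: A#
Perfect 5th above F#: C#
Major 7th above F#: E#
The 3rd = A#


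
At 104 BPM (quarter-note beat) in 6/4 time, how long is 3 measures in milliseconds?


Step by step:
Quarter-note beat duration = 60000 / 104 ms
Beats per measure (6/4) = 6
One measure = 6 × 60000 / 104 = 360000 / 104 ms
3 measures = 3 × 360000 / 104 = 1080000 / 104
= 10384.6 ms


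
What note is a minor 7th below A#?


Reasoning:
A 7th spans 7 letter names, so from A we land on B
A minor 7th = 10 semitones below A#
Spell B at that pitch: B#
= B#


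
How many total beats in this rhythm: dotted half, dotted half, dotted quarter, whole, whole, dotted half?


Step by step:
Beat values:
  dotted half = 3 beats
  dotted half = 3 beats
  dotted quarter = 1.5 beats
  whole = 4 beats
  whole = 4 beats
  dotted half = 3 beats
Sum = 3 + 3 + 1.5 + 4 + 4 + 3
= 18.5 beats


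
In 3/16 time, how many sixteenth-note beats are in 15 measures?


Time signature 3/16: the bottom number 16 means the sixteenth note gets one count
The top number 3 means 3 sixteenth-note beats per measure
Total = 3 × 15 measures
= 45 sixteenth-note beats


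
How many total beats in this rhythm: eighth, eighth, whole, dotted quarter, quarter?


Working:
Beat values:
  eighth = 0.5 beats
  eighth = 0.5 beats
  whole = 4 beats
  dotted quarter = 1.5 beats
  quarter = 1 beat
Sum = 0.5 + 0.5 + 4 + 1.5 + 1
= 7.5 beats


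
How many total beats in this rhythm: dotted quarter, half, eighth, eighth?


Let's work it out.
Beat values:
  dotted quarter = 1.5 beats
  half = 2 beats
  eighth = 0.5 beats
  eighth = 0.5 beats
Sum = 1.5 + 2 + 0.5 + 0.5
= 4.5 beats


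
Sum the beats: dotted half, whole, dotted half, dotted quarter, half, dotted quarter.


Reasoning:
Beat values:
  dotted half = 3 beats
  whole = 4 beats
  dotted half = 3 beats
  dotted quarter = 1.5 beats
  half = 2 beats
  dotted quarter = 1.5 beats
Sum = 3 + 4 + 3 + 1.5 + 2 + 1.5
= 15 beats


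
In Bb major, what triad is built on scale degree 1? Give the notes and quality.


Let's work it out.
Bb major scale: Bb C D Eb F G A
Diatonic triad on degree 1 stacks scale notes 1, 3, 5: Bb D F
Bb→D = 4 semitones; Bb→F = 7 semitones → major triad
= Bb D F (major)


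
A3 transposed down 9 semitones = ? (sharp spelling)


Step by step:
A3: chromatic position 9 in octave 3 → absolute = 3×12 + 9 = 45
Transpose down 9: 45 - 9 = 36
36 = 3×12 + 0 → C in octave 3
Result = C3


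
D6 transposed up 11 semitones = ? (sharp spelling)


Solution.
D6: chromatic position 2 in octave 6 → absolute = 6×12 + 2 = 74
Transpose up 11: 74 + 11 = 85
85 = 7×12 + 1 → C# in octave 7
Result = C#7


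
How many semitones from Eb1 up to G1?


Absolute semitone position = octave×12 + chromatic position
Eb1: 1×12 + 3 = 15
G1: 1×12 + 7 = 19
Difference = 19 - 15 = 4
= 4 semitones


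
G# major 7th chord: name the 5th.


Let's work it out.
Major 7th chord = root + major 3rd + perfect 5th + major 7th
Seventh chords stack in thirds, so the letter names are G-B-D-F
Root: G#
Major 3rd above G#: B#
Perfect 5th above G#: D#
Major 7th above G#: F##
The 5th = D#


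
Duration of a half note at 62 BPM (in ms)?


Working:
One quarter-note beat = 60000 / BPM = 60000 / 62 ms
Half note = 2 × quarter note
Duration = 2 × 60000 / 62 = 120000 / 62
= 1935.5 ms


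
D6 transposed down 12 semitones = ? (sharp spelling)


Reasoning:
D6: chromatic position 2 in octave 6 → absolute = 6×12 + 2 = 74
Transpose down 12: 74 - 12 = 62
62 = 5×12 + 2 → D in octave 5
Result = D5


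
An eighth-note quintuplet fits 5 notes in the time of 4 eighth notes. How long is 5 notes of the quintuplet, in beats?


Quintuplet: 5 notes occupy the space of 4 eighth notes
Space = 4 × 1/2 = 2 beats
Each quintuplet note = 2 / 5 = 2/5 beats
5 notes = 5 × 2/5 = 2
= 2 beats


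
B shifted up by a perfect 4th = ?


Working:
perfect 4th: 4 letter names, 5 semitones
Letter: B + 3 → E
Pitch: B + 5 semitones, spelled as an E → E
= E


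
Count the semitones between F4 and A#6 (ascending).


Absolute semitone position = octave×12 + chromatic position
F4: 4×12 + 5 = 53
A#6: 6×12 + 10 = 82
Difference = 82 - 53 = 29
= 29 semitones


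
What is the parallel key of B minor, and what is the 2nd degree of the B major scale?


Solution.
Parallel keys share the same tonic but differ in mode
B minor → parallel is B major
B major scale: B C# D# E F# G# A#
= B major; 2nd degree = C#


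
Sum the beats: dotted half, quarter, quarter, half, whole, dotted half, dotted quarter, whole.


Let's work it out.
Beat values:
  dotted half = 3 beats
  quarter = 1 beat
  quarter = 1 beat
  half = 2 beats
  whole = 4 beats
  dotted half = 3 beats
  dotted quarter = 1.5 beats
  whole = 4 beats
Sum = 3 + 1 + 1 + 2 + 4 + 3 + 1.5 + 4
= 19.5 beats


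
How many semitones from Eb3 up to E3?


Step by step:
Absolute semitone position = octave×12 + chromatic position
Eb3: 3×12 + 3 = 39
E3: 3×12 + 4 = 40
Difference = 40 - 39 = 1
= 1 semitone


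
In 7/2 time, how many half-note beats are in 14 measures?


Step by step:
Time signature 7/2: the bottom number 2 means the half note gets one count
The top number 7 means 7 half-note beats per measure
Total = 7 × 14 measures
= 98 half-note beats


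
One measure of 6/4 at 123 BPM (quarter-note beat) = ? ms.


Working:
Quarter-note beat duration = 60000 / 123 ms
Beats per measure (6/4) = 6
One measure = 6 × 60000 / 123 = 360000 / 123 ms
= 2926.8 ms


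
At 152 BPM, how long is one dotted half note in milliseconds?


Working:
One quarter-note beat = 60000 / BPM = 60000 / 152 ms
Dotted half note = 3 × quarter note
Duration = 3 × 60000 / 152 = 180000 / 152
= 1184.2 ms


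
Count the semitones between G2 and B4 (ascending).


Absolute semitone position = octave×12 + chromatic position
G2: 2×12 + 7 = 31
B4: 4×12 + 11 = 59
Difference = 59 - 31 = 28
= 28 semitones


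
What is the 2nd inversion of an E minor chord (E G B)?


Solution.
Root position: E G B
2nd inversion: move root and 3rd up an octave
Bass note: B
Notes (bottom to top) = B E G


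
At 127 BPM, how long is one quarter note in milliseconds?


Working:
One quarter-note beat = 60000 / BPM = 60000 / 127 ms
Duration = 60000 / 127
= 472.4 ms


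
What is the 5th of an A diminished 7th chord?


Working:
Diminished 7th chord = root + minor 3rd + diminished 5th + diminished 7th
Seventh chords stack in thirds, so the letter names are A-C-E-G
Root: A
Minor 3rd above A: C
Diminished 5th above A: Eb
Diminished 7th above A: Gb
The 5th = Eb


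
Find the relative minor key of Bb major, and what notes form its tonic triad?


The relative minor shares the major's key signature and starts on its 6th degree
6th degree = a major 6th above the tonic; a major 6th above Bb is G
→ relative minor of Bb major is G minor
Tonic triad of G minor = root + minor 3rd + perfect 5th = G Bb D
= G minor; triad = G Bb D


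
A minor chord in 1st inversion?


Let's work it out.
Root position: A C E
1st inversion: move root up an octave
Bass note: C
Notes (bottom to top) = C E A


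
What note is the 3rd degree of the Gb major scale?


Working:
Major scale pattern: W-W-H-W-W-W-H (2-2-1-2-2-2-1 semitones)
Starting from Gb:
  Gb + 2 semitones → Ab
  Ab + 2 semitones → Bb
  Bb + 1 semitone → Cb
  Cb + 2 semitones → Db
  Db + 2 semitones → Eb
  Eb + 2 semitones → F
  F + 1 semitone → Gb
Scale: Gb Ab Bb Cb Db Eb F
Degree 3 = Bb


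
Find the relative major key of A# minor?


The relative major shares the key signature and is a minor 3rd above the minor tonic
A minor 3rd above A# is C#
→ relative major of A# minor is C# major
= C# major


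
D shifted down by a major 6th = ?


major 6th: 6 letter names, 9 semitones
Letter: D - 5 → F
Pitch: D - 9 semitones, spelled as an F → F
= F


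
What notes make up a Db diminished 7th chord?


Working:
Diminished 7th chord = root + minor 3rd + diminished 5th + diminished 7th
Seventh chords stack in thirds, so the letter names are D-F-A-C
Root: Db
Minor 3rd above Db: Fb
Diminished 5th above Db: Abb
Diminished 7th above Db: Cbb
Chord = Db Fb Abb Cbb


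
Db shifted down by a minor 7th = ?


Working:
minor 7th: 7 letter names, 10 semitones
Letter: D - 6 → E
Pitch: Db - 10 semitones, spelled as an E → Eb
= Eb


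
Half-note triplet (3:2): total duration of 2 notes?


Working:
Triplet: 3 notes occupy the space of 2 half notes
Space = 2 × 2 = 4 beats
Each triplet note = 4 / 3 = 4/3 beats
2 notes = 2 × 4/3 = 8/3
= 8/3 beats


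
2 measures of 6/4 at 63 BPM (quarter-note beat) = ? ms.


Solution.
Quarter-note beat duration = 60000 / 63 ms
Beats per measure (6/4) = 6
One measure = 6 × 60000 / 63 = 360000 / 63 ms
2 measures = 2 × 360000 / 63 = 720000 / 63
= 11428.6 ms


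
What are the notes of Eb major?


Major scale pattern: W-W-H-W-W-W-H (2-2-1-2-2-2-1 semitones)
Starting from Eb:
  Eb + 2 semitones → F
  F + 2 semitones → G
  G + 1 semitone → Ab
  Ab + 2 semitones → Bb
  Bb + 2 semitones → C
  C + 2 semitones → D
  D + 1 semitone → Eb
Scale = Eb F G Ab Bb C D


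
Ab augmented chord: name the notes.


Reasoning:
Augmented triad = root + major 3rd (4 semitones) + augmented 5th (8 semitones)
A triad on Ab stacks thirds, so the chord tones use letter names A-C-E
Root: Ab
Major 3rd above Ab: C
Augmented 5th above Ab: E
Chord = Ab C E


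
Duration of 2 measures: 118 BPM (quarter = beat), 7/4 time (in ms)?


Solution.
Quarter-note beat duration = 60000 / 118 ms
Beats per measure (7/4) = 7
One measure = 7 × 60000 / 118 = 420000 / 118 ms
2 measures = 2 × 420000 / 118 = 840000 / 118
= 7118.6 ms


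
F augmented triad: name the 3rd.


Let's work it out.
Augmented triad = root + major 3rd (4 semitones) + augmented 5th (8 semitones)
A triad on F stacks thirds, so the chord tones use letter names F-A-C
Root: F
Major 3rd above F: A
Augmented 5th above F: C#
The 3rd = A


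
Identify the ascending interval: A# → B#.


Let's work it out.
Letter names: A → B spans 2 letter names → a 2nd
Semitones: A# → B# = 2 half-steps
A 2nd of 2 semitones is a major 2nd
= major 2nd


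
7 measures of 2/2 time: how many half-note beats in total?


Time signature 2/2: the bottom number 2 means the half note gets one count
The top number 2 means 2 half-note beats per measure
Total = 2 × 7 measures
= 14 half-note beats


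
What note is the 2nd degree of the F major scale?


Working:
Major scale pattern: W-W-H-W-W-W-H (2-2-1-2-2-2-1 semitones)
Starting from F:
  F + 2 semitones → G
  G + 2 semitones → A
  A + 1 semitone → Bb
  Bb + 2 semitones → C
  C + 2 semitones → D
  D + 2 semitones → E
  E + 1 semitone → F
Scale: F G A Bb C D E
Degree 2 = G


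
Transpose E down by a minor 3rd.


Solution.
minor 3rd: 3 letter names, 3 semitones
Letter: E - 2 → C
Pitch: E - 3 semitones, spelled as a C → C#
= C#


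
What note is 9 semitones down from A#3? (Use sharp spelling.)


Solution.
A#3: chromatic position 10 in octave 3 → absolute = 3×12 + 10 = 46
Transpose down 9: 46 - 9 = 37
37 = 3×12 + 1 → C# in octave 3
Result = C#3


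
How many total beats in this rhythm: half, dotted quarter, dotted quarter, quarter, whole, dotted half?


Beat values:
  half = 2 beats
  dotted quarter = 1.5 beats
  dotted quarter = 1.5 beats
  quarter = 1 beat
  whole = 4 beats
  dotted half = 3 beats
Sum = 2 + 1.5 + 1.5 + 1 + 4 + 3
= 13 beats


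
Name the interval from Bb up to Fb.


Step by step:
Letter names: B → F spans 5 letter names → a 5th
Semitones: Bb → Fb = 6 half-steps
A 5th of 6 semitones is a diminished 5th
= diminished 5th


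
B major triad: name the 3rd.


Major triad = root + major 3rd (4 semitones) + perfect 5th (7 semitones)
A triad on B stacks thirds, so the chord tones use letter names B-D-F
Root: B
Major 3rd above B: D#
Perfect 5th above B: F#
The 3rd = D#


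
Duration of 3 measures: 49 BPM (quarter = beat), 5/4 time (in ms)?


Working:
Quarter-note beat duration = 60000 / 49 ms
Beats per measure (5/4) = 5
One measure = 5 × 60000 / 49 = 300000 / 49 ms
3 measures = 3 × 300000 / 49 = 900000 / 49
= 18367.3 ms


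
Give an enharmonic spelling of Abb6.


Solution.
Enharmonic notes sound the same pitch but are spelled with different letter names
Abb and G name the same pitch class
= G6


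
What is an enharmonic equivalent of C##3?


Enharmonic notes sound the same pitch but are spelled with different letter names
C## and D name the same pitch class
= D3


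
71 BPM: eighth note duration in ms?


Reasoning:
One quarter-note beat = 60000 / BPM = 60000 / 71 ms
Eighth note = 1/2 × quarter note
Duration = 1/2 × 60000 / 71 = 30000 / 71
= 422.5 ms


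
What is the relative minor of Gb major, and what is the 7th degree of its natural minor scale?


Solution.
The relative minor shares the major's key signature and starts on its 6th degree
6th degree = a major 6th above the tonic; a major 6th above Gb is Eb
→ relative minor of Gb major is Eb minor
Eb natural minor scale: Eb F Gb Ab Bb Cb Db
= Eb minor; 7th degree = Db


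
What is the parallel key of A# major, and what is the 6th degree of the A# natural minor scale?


Reasoning:
Parallel keys share the same tonic but differ in mode
A# major → parallel is A# minor
A# natural minor scale: A# B# C# D# E# F# G#
= A# minor; 6th degree = F#


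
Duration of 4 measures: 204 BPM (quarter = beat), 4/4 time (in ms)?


Reasoning:
Quarter-note beat duration = 60000 / 204 ms
Beats per measure (4/4) = 4
One measure = 4 × 60000 / 204 = 240000 / 204 ms
4 measures = 4 × 240000 / 204 = 960000 / 204
= 4705.9 ms


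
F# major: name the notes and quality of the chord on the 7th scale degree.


Step by step:
F# major scale: F# G# A# B C# D# E#
Diatonic triad on degree 7 stacks scale notes 7, 2, 4: E# G# B
E#→G# = 3 semitones; E#→B = 6 semitones → diminished triad
= E# G# B (diminished)


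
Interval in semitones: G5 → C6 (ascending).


Step by step:
Absolute semitone position = octave×12 + chromatic position
G5: 5×12 + 7 = 67
C6: 6×12 + 0 = 72
Difference = 72 - 67 = 5
= 5 semitones


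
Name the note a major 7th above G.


Step by step:
A 7th spans 7 letter names, so from G we land on F
A major 7th = 11 semitones above G
Spell F at that pitch: F#
= F#


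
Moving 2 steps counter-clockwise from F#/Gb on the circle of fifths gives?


Step by step:
Each counter-clockwise step moves down a perfect 5th (= up a perfect 4th)
From F#/Gb: F#/Gb → B → E
= E


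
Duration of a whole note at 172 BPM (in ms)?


Solution.
One quarter-note beat = 60000 / BPM = 60000 / 172 ms
Whole note = 4 × quarter note
Duration = 4 × 60000 / 172 = 240000 / 172
= 1395.3 ms


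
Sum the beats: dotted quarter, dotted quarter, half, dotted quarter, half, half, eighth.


Solution.
Beat values:
  dotted quarter = 1.5 beats
  dotted quarter = 1.5 beats
  half = 2 beats
  dotted quarter = 1.5 beats
  half = 2 beats
  half = 2 beats
  eighth = 0.5 beats
Sum = 1.5 + 1.5 + 2 + 1.5 + 2 + 2 + 0.5
= 11 beats


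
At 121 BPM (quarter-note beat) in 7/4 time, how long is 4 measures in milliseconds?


Quarter-note beat duration = 60000 / 121 ms
Beats per measure (7/4) = 7
One measure = 7 × 60000 / 121 = 420000 / 121 ms
4 measures = 4 × 420000 / 121 = 1680000 / 121
= 13884.3 ms


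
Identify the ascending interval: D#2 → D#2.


Let's work it out.
Letter names: D → D spans 1 letter name → a unison
Semitones: D#2 → D#2 = 0 half-steps
A unison of 0 semitones is a perfect unison
= perfect unison


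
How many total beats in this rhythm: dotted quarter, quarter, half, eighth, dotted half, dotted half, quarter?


Step by step:
Beat values:
  dotted quarter = 1.5 beats
  quarter = 1 beat
  half = 2 beats
  eighth = 0.5 beats
  dotted half = 3 beats
  dotted half = 3 beats
  quarter = 1 beat
Sum = 1.5 + 1 + 2 + 0.5 + 3 + 3 + 1
= 12 beats


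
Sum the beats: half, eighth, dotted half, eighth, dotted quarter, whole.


Step by step:
Beat values:
  half = 2 beats
  eighth = 0.5 beats
  dotted half = 3 beats
  eighth = 0.5 beats
  dotted quarter = 1.5 beats
  whole = 4 beats
Sum = 2 + 0.5 + 3 + 0.5 + 1.5 + 4
= 11.5 beats


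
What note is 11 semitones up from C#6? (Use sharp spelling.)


C#6: chromatic position 1 in octave 6 → absolute = 6×12 + 1 = 73
Transpose up 11: 73 + 11 = 84
84 = 7×12 + 0 → C in octave 7
Result = C7


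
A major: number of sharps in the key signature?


Reasoning:
Sharp major keys follow the circle of fifths: C(0), G(1), D(2), A(3), E(4), B(5), F#(6), C#(7)
A major has 3 sharps
Order of sharps: F# C# G# D# A# E# B# → first 3: F#, C#, G#
= 3 sharps
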